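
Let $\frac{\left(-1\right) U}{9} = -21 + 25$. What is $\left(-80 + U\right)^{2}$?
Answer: $13456$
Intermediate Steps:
$U = -36$ ($U = - 9 \left(-21 + 25\right) = \left(-9\right) 4 = -36$)
$\left(-80 + U\right)^{2} = \left(-80 - 36\right)^{2} = \left(-116\right)^{2} = 13456$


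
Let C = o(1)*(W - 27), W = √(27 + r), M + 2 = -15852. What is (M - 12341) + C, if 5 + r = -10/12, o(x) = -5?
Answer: -28060 - 5*√762/6 ≈ -28083.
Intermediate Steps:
M = -15854 (M = -2 - 15852 = -15854)
r = -35/6 (r = -5 - 10/12 = -5 - 10*1/12 = -5 - ⅚ = -35/6 ≈ -5.8333)
W = √762/6 (W = √(27 - 35/6) = √(127/6) = √762/6 ≈ 4.6007)
C = 135 - 5*√762/6 (C = -5*(√762/6 - 27) = -5*(-27 + √762/6) = 135 - 5*√762/6 ≈ 112.00)
(M - 12341) + C = (-15854 - 12341) + (135 - 5*√762/6) = -28195 + (135 - 5*√762/6) = -28060 - 5*√762/6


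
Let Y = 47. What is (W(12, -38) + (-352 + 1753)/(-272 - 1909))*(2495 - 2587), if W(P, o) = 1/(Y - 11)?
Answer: 369955/6543 ≈ 56.542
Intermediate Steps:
W(P, o) = 1/36 (W(P, o) = 1/(47 - 11) = 1/36)
(W(12, -38) + (-352 + 1753)/(-272 - 1909))*(2495 - 2587) = (1/36 + (-352 + 1753)/(-272 - 1909))*(2495 - 2587) = (1/36 + 1401/(-2181))*(-92) = (1/36 + 1401*(-1/2181))*(-92) = (1/36 - 467/727)*(-92) = -16085/26172*(-92) = 369955/6543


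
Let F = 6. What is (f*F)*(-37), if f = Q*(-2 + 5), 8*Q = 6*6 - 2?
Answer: -5661/2 ≈ -2830.5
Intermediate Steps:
Q = 17/4 (Q = (6*6 - 2)/8 = (36 - 2)/8 = (⅛)*34 = 17/4 ≈ 4.2500)
f = 51/4 (f = 17*(-2 + 5)/4 = (17/4)*3 = 51/4 ≈ 12.750)
(f*F)*(-37) = ((51/4)*6)*(-37) = (153/2)*(-37) = -5661/2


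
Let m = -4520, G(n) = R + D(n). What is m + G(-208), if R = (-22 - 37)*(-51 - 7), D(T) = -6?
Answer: -1104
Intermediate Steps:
R = 3422 (R = -59*(-58) = 3422)
G(n) = 3416 (G(n) = 3422 - 6 = 3416)
m + G(-208) = -4520 + 3416 = -1104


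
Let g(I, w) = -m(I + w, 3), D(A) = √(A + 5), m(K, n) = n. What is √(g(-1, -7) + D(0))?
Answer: √(-3 + √5) ≈ 0.87403*I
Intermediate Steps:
D(A) = √(5 + A)
g(I, w) = -3 (g(I, w) = -1*3 = -3)
√(g(-1, -7) + D(0)) = √(-3 + √(5 + 0)) = √(-3 + √5)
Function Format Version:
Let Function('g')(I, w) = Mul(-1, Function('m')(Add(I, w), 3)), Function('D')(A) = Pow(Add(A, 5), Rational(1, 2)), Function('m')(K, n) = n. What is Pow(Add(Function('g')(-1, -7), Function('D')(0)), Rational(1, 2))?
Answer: Pow(Add(-3, Pow(5, Rational(1, 2))), Rational(1, 2)) ≈ Mul(0.87403, I)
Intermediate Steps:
Function('D')(A) = Pow(Add(5, A), Rational(1, 2))
Function('g')(I, w) = -3 (Function('g')(I, w) = Mul(-1, 3) = -3)
Pow(Add(Function('g')(-1, -7), Function('D')(0)), Rational(1, 2)) = Pow(Add(-3, Pow(Add(5, 0), Rational(1, 2))), Rational(1, 2)) = Pow(Add(-3, Pow(5, Rational(1, 2))), Rational(1, 2))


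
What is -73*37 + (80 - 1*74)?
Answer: -2695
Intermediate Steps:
-73*37 + (80 - 1*74) = -2701 + (80 - 74) = -2701 + 6 = -2695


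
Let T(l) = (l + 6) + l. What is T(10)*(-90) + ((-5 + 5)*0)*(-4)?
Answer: -2340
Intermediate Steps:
T(l) = 6 + 2*l (T(l) = (6 + l) + l = 6 + 2*l)
T(10)*(-90) + ((-5 + 5)*0)*(-4) = (6 + 2*10)*(-90) + ((-5 + 5)*0)*(-4) = (6 + 20)*(-90) + (0*0)*(-4) = 26*(-90) + 0*(-4) = -2340 + 0 = -2340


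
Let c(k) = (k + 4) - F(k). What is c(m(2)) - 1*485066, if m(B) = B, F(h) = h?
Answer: -485062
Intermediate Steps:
c(k) = 4 (c(k) = (k + 4) - k = (4 + k) - k = 4)
c(m(2)) - 1*485066 = 4 - 1*485066 = 4 - 485066 = -485062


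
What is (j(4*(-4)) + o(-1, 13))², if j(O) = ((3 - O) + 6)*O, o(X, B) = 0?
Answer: 160000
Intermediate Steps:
j(O) = O*(9 - O) (j(O) = (9 - O)*O = O*(9 - O))
(j(4*(-4)) + o(-1, 13))² = ((4*(-4))*(9 - 4*(-4)) + 0)² = (-16*(9 - 1*(-16)) + 0)² = (-16*(9 + 16) + 0)² = (-16*25 + 0)² = (-400 + 0)² = (-400)² = 160000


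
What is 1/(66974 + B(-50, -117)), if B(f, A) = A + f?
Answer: 1/66807 ≈ 1.4968e-5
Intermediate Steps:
1/(66974 + B(-50, -117)) = 1/(66974 + (-117 - 50)) = 1/(66974 - 167) = 1/66807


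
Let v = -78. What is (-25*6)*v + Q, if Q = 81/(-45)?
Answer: 58491/5 ≈ 11698.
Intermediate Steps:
Q = -9/5 (Q = 81*(-1/45) = -9/5 ≈ -1.8000)
(-25*6)*v + Q = -25*6*(-78) - 9/5 = -150*(-78) - 9/5 = 11700 - 9/5 = 58491/5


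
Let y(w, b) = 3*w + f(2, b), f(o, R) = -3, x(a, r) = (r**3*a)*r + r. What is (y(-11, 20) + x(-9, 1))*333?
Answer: -14652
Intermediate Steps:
x(a, r) = r + a*r**4 (x(a, r) = (a*r**3)*r + r = a*r**4 + r = r + a*r**4)
y(w, b) = -3 + 3*w (y(w, b) = 3*w - 3 = -3 + 3*w)
(y(-11, 20) + x(-9, 1))*333 = ((-3 + 3*(-11)) + (1 - 9*1**4))*333 = ((-3 - 33) + (1 - 9*1))*333 = (-36 + (1 - 9))*333 = (-36 - 8)*333 = -44*333 = -14652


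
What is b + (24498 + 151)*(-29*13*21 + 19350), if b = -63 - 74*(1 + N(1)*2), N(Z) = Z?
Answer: 281811732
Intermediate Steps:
b = -285 (b = -63 - 74*(1 + 1*2) = -63 - 74*(1 + 2) = -63 - 74*3 = -63 - 222 = -285)
b + (24498 + 151)*(-29*13*21 + 19350) = -285 + (24498 + 151)*(-29*13*21 + 19350) = -285 + 24649*(-377*21 + 19350) = -285 + 24649*(-7917 + 19350) = -285 + 24649*11433 = -285 + 281812017 = 281811732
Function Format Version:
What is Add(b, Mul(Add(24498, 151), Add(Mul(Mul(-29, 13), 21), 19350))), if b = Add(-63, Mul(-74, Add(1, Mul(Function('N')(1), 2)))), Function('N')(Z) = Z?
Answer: 281811732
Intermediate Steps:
b = -285 (b = Add(-63, Mul(-74, Add(1, Mul(1, 2)))) = Add(-63, Mul(-74, Add(1, 2))) = Add(-63, Mul(-74, 3)) = Add(-63, -222) = -285)
Add(b, Mul(Add(24498, 151), Add(Mul(Mul(-29, 13), 21), 19350))) = Add(-285, Mul(Add(24498, 151), Add(Mul(Mul(-29, 13), 21), 19350))) = Add(-285, Mul(24649, Add(Mul(-377, 21), 19350))) = Add(-285, Mul(24649, Add(-7917, 19350))) = Add(-285, Mul(24649, 11433)) = Add(-285, 281812017) = 281811732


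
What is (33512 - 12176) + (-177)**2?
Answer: 52665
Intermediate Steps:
(33512 - 12176) + (-177)**2 = 21336 + 31329 = 52665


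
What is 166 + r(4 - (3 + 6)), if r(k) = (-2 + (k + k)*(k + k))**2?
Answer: 9770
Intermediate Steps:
r(k) = (-2 + 4*k**2)**2 (r(k) = (-2 + (2*k)*(2*k))**2 = (-2 + 4*k**2)**2)
166 + r(4 - (3 + 6)) = 166 + 4*(-1 + 2*(4 - (3 + 6))**2)**2 = 166 + 4*(-1 + 2*(4 - 1*9)**2)**2 = 166 + 4*(-1 + 2*(4 - 9)**2)**2 = 166 + 4*(-1 + 2*(-5)**2)**2 = 166 + 4*(-1 + 2*25)**2 = 166 + 4*(-1 + 50)**2 = 166 + 4*49**2 = 166 + 4*2401 = 166 + 9604 = 9770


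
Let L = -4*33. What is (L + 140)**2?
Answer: 64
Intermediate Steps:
L = -132
(L + 140)**2 = (-132 + 140)**2 = 8**2 = 64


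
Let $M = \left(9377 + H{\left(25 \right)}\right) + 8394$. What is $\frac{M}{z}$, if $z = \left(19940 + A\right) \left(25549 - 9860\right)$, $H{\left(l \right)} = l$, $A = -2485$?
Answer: $\frac{17796}{273851495} \approx 6.4984 \cdot 10^{-5}$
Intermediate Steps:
$M = 17796$ ($M = \left(9377 + 25\right) + 8394 = 9402 + 8394 = 17796$)
$z = 273851495$ ($z = \left(19940 - 2485\right) \left(25549 - 9860\right) = 17455 \cdot 15689 = 273851495$)
$\frac{M}{z} = \frac{17796}{273851495}$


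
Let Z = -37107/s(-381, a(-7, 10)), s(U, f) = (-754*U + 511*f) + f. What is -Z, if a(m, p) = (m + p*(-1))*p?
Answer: 37107/200234 ≈ 0.18532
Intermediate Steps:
a(m, p) = p*(m - p) (a(m, p) = (m - p)*p = p*(m - p))
s(U, f) = -754*U + 512*f
Z = -37107/200234 (Z = -37107/(-754*(-381) + 512*(10*(-7 - 1*10))) = -37107/(287274 + 512*(10*(-7 - 10))) = -37107/(287274 + 512*(10*(-17))) = -37107/(287274 + 512*(-170)) = -37107/(287274 - 87040) = -37107/200234 ≈ -0.18532)
-Z = -1*(-37107/200234) = 37107/200234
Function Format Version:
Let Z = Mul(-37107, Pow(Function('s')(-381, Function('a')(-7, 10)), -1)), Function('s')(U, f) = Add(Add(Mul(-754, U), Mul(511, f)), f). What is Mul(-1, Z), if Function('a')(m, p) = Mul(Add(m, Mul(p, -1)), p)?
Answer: Rational(37107, 200234) ≈ 0.18532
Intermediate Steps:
Function('a')(m, p) = Mul(p, Add(m, Mul(-1, p))) (Function('a')(m, p) = Mul(Add(m, Mul(-1, p)), p) = Mul(p, Add(m, Mul(-1, p))))
Function('s')(U, f) = Add(Mul(-754, U), Mul(512, f))
Z = Rational(-37107, 200234) (Z = Mul(-37107, Pow(Add(Mul(-754, -381), Mul(512, Mul(10, Add(-7, Mul(-1, 10))))), -1)) = Mul(-37107, Pow(Add(287274, Mul(512, Mul(10, Add(-7, -10)))), -1)) = Mul(-37107, Pow(Add(287274, Mul(512, Mul(10, -17))), -1)) = Mul(-37107, Pow(Add(287274, Mul(512, -170)), -1)) = Mul(-37107, Pow(Add(287274, -87040), -1)) = Mul(-37107, Pow(200234, -1)) = Mul(-37107, Rational(1, 200234)) = Rational(-37107, 200234) ≈ -0.18532)
Mul(-1, Z) = Mul(-1, Rational(-37107, 200234)) = Rational(37107, 200234)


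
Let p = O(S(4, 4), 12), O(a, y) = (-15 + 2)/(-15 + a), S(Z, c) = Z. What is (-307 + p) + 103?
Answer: -2231/11 ≈ -202.82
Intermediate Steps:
O(a, y) = -13/(-15 + a)
p = 13/11 (p = -13/(-15 + 4) = -13/(-11) = -13*(-1/11) = 13/11 ≈ 1.1818)
(-307 + p) + 103 = (-307 + 13/11) + 103 = -3364/11 + 103 = -2231/11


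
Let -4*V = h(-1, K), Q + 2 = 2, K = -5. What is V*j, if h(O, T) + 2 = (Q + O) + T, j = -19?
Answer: -38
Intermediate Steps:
Q = 0 (Q = -2 + 2 = 0)
h(O, T) = -2 + O + T (h(O, T) = -2 + ((0 + O) + T) = -2 + (O + T) = -2 + O + T)
V = 2 (V = -(-2 - 1 - 5)/4 = -1/4*(-8) = 2)
V*j = 2*(-19) = -38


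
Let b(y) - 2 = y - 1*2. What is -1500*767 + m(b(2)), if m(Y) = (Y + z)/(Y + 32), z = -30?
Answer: -19558514/17 ≈ -1.1505e+6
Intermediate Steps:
b(y) = y (b(y) = 2 + (y - 1*2) = 2 + (y - 2) = 2 + (-2 + y) = y)
m(Y) = (-30 + Y)/(32 + Y) (m(Y) = (Y - 30)/(Y + 32) = (-30 + Y)/(32 + Y))
-1500*767 + m(b(2)) = -1500*767 + (-30 + 2)/(32 + 2) = -1150500 - 28/34 = -1150500 + (1/34)*(-28) = -1150500 - 14/17 = -19558514/17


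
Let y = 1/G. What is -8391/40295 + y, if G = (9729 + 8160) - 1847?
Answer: -134568127/646412390 ≈ -0.20818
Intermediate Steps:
G = 16042 (G = 17889 - 1847 = 16042)
y = 1/16042 ≈ 6.2336e-5
-8391/40295 + y = -8391/40295 + 1/16042 = -134568127/646412390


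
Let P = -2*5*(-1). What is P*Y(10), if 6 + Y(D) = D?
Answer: 40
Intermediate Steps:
P = 10 (P = -10*(-1) = 10)
Y(D) = -6 + D
P*Y(10) = 10*(-6 + 10) = 10*4 = 40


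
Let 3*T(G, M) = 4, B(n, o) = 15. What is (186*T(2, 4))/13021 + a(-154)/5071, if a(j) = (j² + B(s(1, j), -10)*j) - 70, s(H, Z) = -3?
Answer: 279073664/66029491 ≈ 4.2265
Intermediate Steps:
T(G, M) = 4/3 (T(G, M) = (⅓)*4 = 4/3)
a(j) = -70 + j² + 15*j (a(j) = (j² + 15*j) - 70 = -70 + j² + 15*j)
(186*T(2, 4))/13021 + a(-154)/5071 = (186*(4/3))/13021 + (-70 + (-154)² + 15*(-154))/5071 = 248*(1/13021) + (-70 + 23716 - 2310)*(1/5071) = 248/13021 + 21336*(1/5071) = 248/13021 + 21336/5071 = 279073664/66029491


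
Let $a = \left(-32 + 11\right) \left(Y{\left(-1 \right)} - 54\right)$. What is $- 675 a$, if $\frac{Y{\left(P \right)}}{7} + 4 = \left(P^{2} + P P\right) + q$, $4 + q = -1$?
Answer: $-1460025$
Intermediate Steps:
$q = -5$ ($q = -4 - 1 = -5$)
$Y{\left(P \right)} = -63 + 14 P^{2}$ ($Y{\left(P \right)} = -28 + 7 \left(\left(P^{2} + P P\right) - 5\right) = -28 + 7 \left(\left(P^{2} + P^{2}\right) - 5\right) = -28 + 7 \left(2 P^{2} - 5\right) = -28 + 7 \left(-5 + 2 P^{2}\right) = -28 + \left(-35 + 14 P^{2}\right) = -63 + 14 P^{2}$)
$a = 2163$ ($a = \left(-32 + 11\right) \left(\left(-63 + 14 \left(-1\right)^{2}\right) - 54\right) = - 21 \left(\left(-63 + 14 \cdot 1\right) - 54\right) = - 21 \left(\left(-63 + 14\right) - 54\right) = - 21 \left(-49 - 54\right) = \left(-21\right) \left(-103\right) = 2163$)
$- 675 a = \left(-675\right) 2163 = -1460025$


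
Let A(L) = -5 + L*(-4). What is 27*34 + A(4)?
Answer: 897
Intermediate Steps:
A(L) = -5 - 4*L
27*34 + A(4) = 27*34 + (-5 - 4*4) = 918 + (-5 - 16) = 918 - 21 = 897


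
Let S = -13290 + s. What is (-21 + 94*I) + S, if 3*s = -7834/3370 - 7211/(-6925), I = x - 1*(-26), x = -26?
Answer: -93195635363/7001175 ≈ -13311.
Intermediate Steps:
I = 0 (I = -26 - 1*(-26) = -26 + 26 = 0)
s = -2994938/7001175 (s = (-7834/3370 - 7211/(-6925))/3 = (-7834*1/3370 - 7211*(-1/6925))/3 = (-3917/1685 + 7211/6925)/3 = (1/3)*(-2994938/2333725) = -2994938/7001175 ≈ -0.42778)
S = -93048610688/7001175 (S = -13290 - 2994938/7001175 = -93048610688/7001175 ≈ -13290.)
(-21 + 94*I) + S = (-21 + 94*0) - 93048610688/7001175 = (-21 + 0) - 93048610688/7001175 = -21 - 93048610688/7001175 = -93195635363/7001175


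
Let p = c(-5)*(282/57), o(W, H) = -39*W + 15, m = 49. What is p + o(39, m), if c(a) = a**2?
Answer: -26264/19 ≈ -1382.3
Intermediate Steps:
o(W, H) = 15 - 39*W
p = 2350/19 (p = (-5)**2*(282/57) = 25*(282*(1/57)) = 25*(94/19) = 2350/19 ≈ 123.68)
p + o(39, m) = 2350/19 + (15 - 39*39) = 2350/19 + (15 - 1521) = 2350/19 - 1506 = -26264/19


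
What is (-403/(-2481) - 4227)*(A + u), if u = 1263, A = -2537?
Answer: 13360162816/2481 ≈ 5.3850e+6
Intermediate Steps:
(-403/(-2481) - 4227)*(A + u) = (-403/(-2481) - 4227)*(-2537 + 1263) = (-403*(-1/2481) - 4227)*(-1274) = (403/2481 - 4227)*(-1274) = -10486784/2481*(-1274) = 13360162816/2481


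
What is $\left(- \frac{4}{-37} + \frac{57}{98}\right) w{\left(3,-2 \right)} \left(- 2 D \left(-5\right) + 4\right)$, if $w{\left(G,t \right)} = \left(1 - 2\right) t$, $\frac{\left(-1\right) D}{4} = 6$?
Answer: $- \frac{590236}{1813} \approx -325.56$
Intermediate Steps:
$D = -24$ ($D = \left(-4\right) 6 = -24$)
$w{\left(G,t \right)} = - t$
$\left(- \frac{4}{-37} + \frac{57}{98}\right) w{\left(3,-2 \right)} \left(- 2 D \left(-5\right) + 4\right) = \left(- \frac{4}{-37} + \frac{57}{98}\right) \left(-1\right) \left(-2\right) \left(\left(-2\right) \left(-24\right) \left(-5\right) + 4\right) = \left(\left(-4\right) \left(- \frac{1}{37}\right) + 57 \cdot \frac{1}{98}\right) 2 \left(48 \left(-5\right) + 4\right) = \left(\frac{4}{37} + \frac{57}{98}\right) 2 \left(-240 + 4\right) = \frac{2501 \cdot 2 \left(-236\right)}{3626} = \frac{2501}{3626} \left(-472\right) = - \frac{590236}{1813}$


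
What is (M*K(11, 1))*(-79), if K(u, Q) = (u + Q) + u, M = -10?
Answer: 18170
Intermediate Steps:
K(u, Q) = Q + 2*u (K(u, Q) = (Q + u) + u = Q + 2*u)
(M*K(11, 1))*(-79) = -10*(1 + 2*11)*(-79) = -10*(1 + 22)*(-79) = -10*23*(-79) = -230*(-79) = 18170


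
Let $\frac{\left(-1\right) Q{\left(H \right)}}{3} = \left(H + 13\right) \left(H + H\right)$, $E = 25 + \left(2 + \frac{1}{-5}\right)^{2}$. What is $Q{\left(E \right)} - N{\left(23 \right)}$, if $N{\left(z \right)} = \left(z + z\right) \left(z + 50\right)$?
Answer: $- \frac{6466066}{625} \approx -10346.0$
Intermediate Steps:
$N{\left(z \right)} = 2 z \left(50 + z\right)$
$E = \frac{706}{25}$ ($E = 25 + \left(2 - \frac{1}{5}\right)^{2} = 25 + \left(\frac{9}{5}\right)^{2} = 25 + \frac{81}{25} = \frac{706}{25} \approx 28.24$)
$Q{\left(H \right)} = - 6 H \left(13 + H\right)$ ($Q{\left(H \right)} = - 3 \left(H + 13\right) \left(H + H\right) = - 3 \left(13 + H\right) 2 H = - 3 \cdot 2 H \left(13 + H\right) = - 6 H \left(13 + H\right)$)
$Q{\left(E \right)} - N{\left(23 \right)} = \left(-6\right) \frac{706}{25} \left(13 + \frac{706}{25}\right) - 2 \cdot 23 \left(50 + 23\right) = \left(-6\right) \frac{706}{25} \cdot \frac{1031}{25} - 2 \cdot 23 \cdot 73 = - \frac{4367316}{625} - 3358 = - \frac{6466066}{625}$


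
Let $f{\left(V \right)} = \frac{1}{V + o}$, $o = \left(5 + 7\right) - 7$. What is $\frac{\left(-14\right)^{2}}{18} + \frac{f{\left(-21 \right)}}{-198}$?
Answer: $\frac{3833}{352} \approx 10.889$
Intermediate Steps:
$o = 5$ ($o = 12 - 7 = 5$)
$f{\left(V \right)} = \frac{1}{5 + V}$ ($f{\left(V \right)} = \frac{1}{V + 5} = \frac{1}{5 + V}$)
$\frac{\left(-14\right)^{2}}{18} + \frac{f{\left(-21 \right)}}{-198} = \frac{\left(-14\right)^{2}}{18} + \frac{1}{\left(5 - 21\right) \left(-198\right)} = 196 \cdot \frac{1}{18} + \frac{1}{-16} \left(- \frac{1}{198}\right) = \frac{98}{9} - - \frac{1}{3168} = \frac{98}{9} + \frac{1}{3168} = \frac{3833}{352}$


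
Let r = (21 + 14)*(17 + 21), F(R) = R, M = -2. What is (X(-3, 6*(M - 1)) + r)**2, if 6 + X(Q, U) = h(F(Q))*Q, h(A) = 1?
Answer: 1745041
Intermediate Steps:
X(Q, U) = -6 + Q (X(Q, U) = -6 + 1*Q = -6 + Q)
r = 1330 (r = 35*38 = 1330)
(X(-3, 6*(M - 1)) + r)**2 = ((-6 - 3) + 1330)**2 = (-9 + 1330)**2 = 1321**2 = 1745041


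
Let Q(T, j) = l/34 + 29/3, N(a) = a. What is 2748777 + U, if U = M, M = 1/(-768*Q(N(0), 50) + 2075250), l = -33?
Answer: 96662705831795/35165714 ≈ 2.7488e+6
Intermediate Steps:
Q(T, j) = 887/102 (Q(T, j) = -33/34 + 29/3 = 887/102)
M = 17/35165714 (M = 1/(-768*887/102 + 2075250) = 1/(-113536/17 + 2075250) = 1/(35165714/17) = 17/35165714 ≈ 4.8343e-7)
U = 17/35165714 ≈ 4.8343e-7
2748777 + U = 2748777 + 17/35165714 = 96662705831795/35165714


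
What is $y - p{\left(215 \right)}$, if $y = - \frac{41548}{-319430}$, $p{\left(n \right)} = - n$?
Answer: $\frac{2021147}{9395} \approx 215.13$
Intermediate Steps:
$y = \frac{1222}{9395}$ ($y = \left(-41548\right) \left(- \frac{1}{319430}\right) = \frac{1222}{9395} \approx 0.13007$)
$y - p{\left(215 \right)} = \frac{1222}{9395} - \left(-1\right) 215 = \frac{1222}{9395} - -215 = \frac{1222}{9395} + 215 = \frac{2021147}{9395}$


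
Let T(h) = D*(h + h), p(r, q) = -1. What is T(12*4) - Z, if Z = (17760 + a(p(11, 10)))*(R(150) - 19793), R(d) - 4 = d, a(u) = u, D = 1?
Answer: 348769097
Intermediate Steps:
R(d) = 4 + d
Z = -348769001 (Z = (17760 - 1)*((4 + 150) - 19793) = 17759*(154 - 19793) = 17759*(-19639) = -348769001)
T(h) = 2*h (T(h) = 1*(h + h) = 1*(2*h) = 2*h)
T(12*4) - Z = 2*(12*4) - 1*(-348769001) = 2*48 + 348769001 = 96 + 348769001 = 348769097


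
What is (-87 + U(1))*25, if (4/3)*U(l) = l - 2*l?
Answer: -8775/4 ≈ -2193.8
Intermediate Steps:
U(l) = -3*l/4 (U(l) = 3*(l - 2*l)/4 = 3*(-l)/4 = -3*l/4)
(-87 + U(1))*25 = (-87 - 3/4*1)*25 = (-87 - 3/4)*25 = -351/4*25 = -8775/4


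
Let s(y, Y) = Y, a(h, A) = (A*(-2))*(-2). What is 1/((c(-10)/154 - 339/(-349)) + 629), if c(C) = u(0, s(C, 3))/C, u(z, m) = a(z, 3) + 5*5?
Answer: 537460/338571487 ≈ 0.0015874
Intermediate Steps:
a(h, A) = 4*A (a(h, A) = -2*A*(-2) = 4*A)
u(z, m) = 37 (u(z, m) = 4*3 + 5*5 = 12 + 25 = 37)
c(C) = 37/C
1/((c(-10)/154 - 339/(-349)) + 629) = 1/(((37/(-10))/154 - 339/(-349)) + 629) = 1/(((37*(-⅒))*(1/154) - 339*(-1/349)) + 629) = 1/((-37/10*1/154 + 339/349) + 629) = 1/((-37/1540 + 339/349) + 629) = 1/(509147/537460 + 629) = 1/(338571487/537460) = 537460/338571487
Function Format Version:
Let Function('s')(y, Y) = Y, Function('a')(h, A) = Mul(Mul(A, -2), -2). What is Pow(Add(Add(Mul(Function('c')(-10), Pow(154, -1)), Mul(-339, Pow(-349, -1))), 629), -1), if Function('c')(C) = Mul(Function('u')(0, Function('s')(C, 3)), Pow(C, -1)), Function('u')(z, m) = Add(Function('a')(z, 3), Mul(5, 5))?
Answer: Rational(537460, 338571487) ≈ 0.0015874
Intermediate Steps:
Function('a')(h, A) = Mul(4, A) (Function('a')(h, A) = Mul(Mul(-2, A), -2) = Mul(4, A))
Function('u')(z, m) = 37 (Function('u')(z, m) = Add(Mul(4, 3), Mul(5, 5)) = Add(12, 25) = 37)
Function('c')(C) = Mul(37, Pow(C, -1))
Pow(Add(Add(Mul(Function('c')(-10), Pow(154, -1)), Mul(-339, Pow(-349, -1))), 629), -1) = Pow(Add(Add(Mul(Mul(37, Pow(-10, -1)), Pow(154, -1)), Mul(-339, Pow(-349, -1))), 629), -1) = Pow(Add(Add(Mul(Mul(37, Rational(-1, 10)), Rational(1, 154)), Mul(-339, Rational(-1, 349))), 629), -1) = Pow(Add(Add(Mul(Rational(-37, 10), Rational(1, 154)), Rational(339, 349)), 629), -1) = Pow(Add(Add(Rational(-37, 1540), Rational(339, 349)), 629), -1) = Pow(Add(Rational(509147, 537460), 629), -1) = Pow(Rational(338571487, 537460), -1) = Rational(537460, 338571487)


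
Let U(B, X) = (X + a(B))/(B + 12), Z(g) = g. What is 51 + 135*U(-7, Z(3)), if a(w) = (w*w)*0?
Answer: 132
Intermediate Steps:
a(w) = 0 (a(w) = w²*0 = 0)
U(B, X) = X/(12 + B) (U(B, X) = (X + 0)/(B + 12) = X/(12 + B))
51 + 135*U(-7, Z(3)) = 51 + 135*(3/(12 - 7)) = 51 + 135*(3/5) = 51 + 135*(3*(⅕)) = 51 + 135*(⅗) = 51 + 81 = 132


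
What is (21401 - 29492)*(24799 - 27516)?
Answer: 21983247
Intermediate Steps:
(21401 - 29492)*(24799 - 27516) = -8091*(-2717) = 21983247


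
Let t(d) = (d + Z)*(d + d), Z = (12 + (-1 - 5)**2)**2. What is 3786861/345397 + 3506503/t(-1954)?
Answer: 43610251199/5191582600 ≈ 8.4002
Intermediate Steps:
Z = 2304 (Z = (12 + (-6)**2)**2 = (12 + 36)**2 = 48**2 = 2304)
t(d) = 2*d*(2304 + d) (t(d) = (d + 2304)*(d + d) = (2304 + d)*(2*d) = 2*d*(2304 + d))
3786861/345397 + 3506503/t(-1954) = 3786861/345397 + 3506503/((2*(-1954)*(2304 - 1954))) = 3786861*(1/345397) + 3506503/((2*(-1954)*350)) = 291297/26569 + 3506503/(-1367800) = 291297/26569 + 3506503*(-1/1367800) = 291297/26569 - 500929/195400 = 43610251199/5191582600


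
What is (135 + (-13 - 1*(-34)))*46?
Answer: 7176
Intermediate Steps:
(135 + (-13 - 1*(-34)))*46 = (135 + (-13 + 34))*46 = (135 + 21)*46 = 156*46 = 7176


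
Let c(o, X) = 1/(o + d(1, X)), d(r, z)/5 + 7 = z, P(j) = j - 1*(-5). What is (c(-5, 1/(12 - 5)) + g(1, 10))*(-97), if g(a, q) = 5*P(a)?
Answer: -799571/275 ≈ -2907.5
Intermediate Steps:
P(j) = 5 + j (P(j) = j + 5 = 5 + j)
d(r, z) = -35 + 5*z
g(a, q) = 25 + 5*a (g(a, q) = 5*(5 + a) = 25 + 5*a)
c(o, X) = 1/(-35 + o + 5*X) (c(o, X) = 1/(o + (-35 + 5*X)) = 1/(-35 + o + 5*X))
(c(-5, 1/(12 - 5)) + g(1, 10))*(-97) = (1/(-35 - 5 + 5/(12 - 5)) + (25 + 5*1))*(-97) = (1/(-35 - 5 + 5/7) + (25 + 5))*(-97) = (1/(-35 - 5 + 5*(⅐)) + 30)*(-97) = (1/(-35 - 5 + 5/7) + 30)*(-97) = (1/(-275/7) + 30)*(-97) = (-7/275 + 30)*(-97) = (8243/275)*(-97) = -799571/275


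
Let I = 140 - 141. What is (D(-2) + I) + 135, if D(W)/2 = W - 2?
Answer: 126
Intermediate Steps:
D(W) = -4 + 2*W (D(W) = 2*(W - 2) = 2*(-2 + W) = -4 + 2*W)
I = -1
(D(-2) + I) + 135 = ((-4 + 2*(-2)) - 1) + 135 = ((-4 - 4) - 1) + 135 = (-8 - 1) + 135 = -9 + 135 = 126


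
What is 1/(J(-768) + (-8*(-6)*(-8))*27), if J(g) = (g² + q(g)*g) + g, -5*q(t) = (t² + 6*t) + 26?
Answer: 5/452359296 ≈ 1.1053e-8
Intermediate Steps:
q(t) = -26/5 - 6*t/5 - t²/5 (q(t) = -((t² + 6*t) + 26)/5 = -(26 + t² + 6*t)/5 = -26/5 - 6*t/5 - t²/5)
J(g) = g + g² + g*(-26/5 - 6*g/5 - g²/5) (J(g) = (g² + (-26/5 - 6*g/5 - g²/5)*g) + g = (g² + g*(-26/5 - 6*g/5 - g²/5)) + g = g + g² + g*(-26/5 - 6*g/5 - g²/5))
1/(J(-768) + (-8*(-6)*(-8))*27) = 1/((⅕)*(-768)*(-21 - 1*(-768) - 1*(-768)²) + (-8*(-6)*(-8))*27) = 1/((⅕)*(-768)*(-21 + 768 - 1*589824) + (48*(-8))*27) = 1/((⅕)*(-768)*(-21 + 768 - 589824) - 384*27) = 1/((⅕)*(-768)*(-589077) - 10368) = 1/(452411136/5 - 10368) = 1/(452359296/5) = 5/452359296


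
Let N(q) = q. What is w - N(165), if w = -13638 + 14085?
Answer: 282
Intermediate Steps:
w = 447
w - N(165) = 447 - 1*165 = 447 - 165 = 282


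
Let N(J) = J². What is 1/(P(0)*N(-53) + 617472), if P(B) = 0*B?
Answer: 1/617472 ≈ 1.6195e-6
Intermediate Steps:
P(B) = 0
1/(P(0)*N(-53) + 617472) = 1/(0*(-53)² + 617472) = 1/(0*2809 + 617472) = 1/(0 + 617472) = 1/617472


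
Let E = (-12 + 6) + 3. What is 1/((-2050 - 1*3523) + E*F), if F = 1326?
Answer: -1/9551 ≈ -0.00010470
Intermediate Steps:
E = -3 (E = -6 + 3 = -3)
1/((-2050 - 1*3523) + E*F) = 1/((-2050 - 1*3523) - 3*1326) = 1/((-2050 - 3523) - 3978) = 1/(-5573 - 3978) = 1/(-9551) = -1/9551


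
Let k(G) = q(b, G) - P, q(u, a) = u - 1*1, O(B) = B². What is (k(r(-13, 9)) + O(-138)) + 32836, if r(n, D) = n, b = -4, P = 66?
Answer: 51809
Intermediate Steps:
q(u, a) = -1 + u (q(u, a) = u - 1 = -1 + u)
k(G) = -71 (k(G) = (-1 - 4) - 1*66 = -5 - 66 = -71)
(k(r(-13, 9)) + O(-138)) + 32836 = (-71 + (-138)²) + 32836 = (-71 + 19044) + 32836 = 18973 + 32836 = 51809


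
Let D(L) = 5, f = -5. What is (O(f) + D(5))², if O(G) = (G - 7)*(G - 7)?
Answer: 22201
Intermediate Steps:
O(G) = (-7 + G)² (O(G) = (-7 + G)*(-7 + G) = (-7 + G)²)
(O(f) + D(5))² = ((-7 - 5)² + 5)² = ((-12)² + 5)² = (144 + 5)² = 149² = 22201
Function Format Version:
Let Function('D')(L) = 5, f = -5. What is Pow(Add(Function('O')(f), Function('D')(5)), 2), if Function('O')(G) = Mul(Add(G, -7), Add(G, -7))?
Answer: 22201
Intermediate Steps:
Function('O')(G) = Pow(Add(-7, G), 2) (Function('O')(G) = Mul(Add(-7, G), Add(-7, G)) = Pow(Add(-7, G), 2))
Pow(Add(Function('O')(f), Function('D')(5)), 2) = Pow(Add(Pow(Add(-7, -5), 2), 5), 2) = Pow(Add(Pow(-12, 2), 5), 2) = Pow(Add(144, 5), 2) = Pow(149, 2) = 22201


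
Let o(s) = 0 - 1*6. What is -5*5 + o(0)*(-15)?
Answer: 65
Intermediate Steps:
o(s) = -6 (o(s) = 0 - 6 = -6)
-5*5 + o(0)*(-15) = -5*5 - 6*(-15) = -25 + 90 = 65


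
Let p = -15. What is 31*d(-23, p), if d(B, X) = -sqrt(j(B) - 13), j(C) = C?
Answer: -186*I ≈ -186.0*I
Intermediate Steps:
d(B, X) = -sqrt(-13 + B) (d(B, X) = -sqrt(B - 13) = -sqrt(-13 + B))
31*d(-23, p) = 31*(-sqrt(-13 - 23)) = 31*(-sqrt(-36)) = 31*(-6*I) = -186*I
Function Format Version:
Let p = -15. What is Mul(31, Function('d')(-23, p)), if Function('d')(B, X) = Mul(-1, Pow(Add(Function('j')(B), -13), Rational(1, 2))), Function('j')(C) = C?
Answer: Mul(-186, I) ≈ Mul(-186.00, I)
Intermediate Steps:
Function('d')(B, X) = Mul(-1, Pow(Add(-13, B), Rational(1, 2))) (Function('d')(B, X) = Mul(-1, Pow(Add(B, -13), Rational(1, 2))) = Mul(-1, Pow(Add(-13, B), Rational(1, 2))))
Mul(31, Function('d')(-23, p)) = Mul(31, Mul(-1, Pow(Add(-13, -23), Rational(1, 2)))) = Mul(31, Mul(-1, Pow(-36, Rational(1, 2)))) = Mul(31, Mul(-1, Mul(6, I))) = Mul(31, Mul(-6, I)) = Mul(-186, I)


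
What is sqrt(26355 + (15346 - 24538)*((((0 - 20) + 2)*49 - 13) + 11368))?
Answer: I*sqrt(96241461) ≈ 9810.3*I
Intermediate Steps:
sqrt(26355 + (15346 - 24538)*((((0 - 20) + 2)*49 - 13) + 11368)) = sqrt(26355 - 9192*(((-20 + 2)*49 - 13) + 11368)) = sqrt(26355 - 9192*((-18*49 - 13) + 11368)) = sqrt(26355 - 9192*((-882 - 13) + 11368)) = sqrt(26355 - 9192*(-895 + 11368)) = sqrt(26355 - 9192*10473) = sqrt(26355 - 96267816) = sqrt(-96241461) = I*sqrt(96241461)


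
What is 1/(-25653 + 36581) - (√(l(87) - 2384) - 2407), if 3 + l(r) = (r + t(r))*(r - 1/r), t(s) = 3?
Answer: 26303697/10928 - √4576693/29 ≈ 2333.2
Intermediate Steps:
l(r) = -3 + (3 + r)*(r - 1/r) (l(r) = -3 + (r + 3)*(r - 1/r) = -3 + (3 + r)*(r - 1/r))
1/(-25653 + 36581) - (√(l(87) - 2384) - 2407) = 1/(-25653 + 36581) - (√((-4 + 87² - 3/87 + 3*87) - 2384) - 2407) = 1/10928 - (√((-4 + 7569 - 3*1/87 + 261) - 2384) - 2407) = 1/10928 - (√((-4 + 7569 - 1/29 + 261) - 2384) - 2407) = 1/10928 - (√(226953/29 - 2384) - 2407) = 1/10928 - (√(157817/29) - 2407) = 1/10928 - (√4576693/29 - 2407) = 1/10928 - (-2407 + √4576693/29) = 1/10928 + (2407 - √4576693/29) = 26303697/10928 - √4576693/29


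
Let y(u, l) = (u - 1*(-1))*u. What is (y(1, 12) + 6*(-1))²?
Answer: 16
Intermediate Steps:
y(u, l) = u*(1 + u) (y(u, l) = (u + 1)*u = (1 + u)*u = u*(1 + u))
(y(1, 12) + 6*(-1))² = (1*(1 + 1) + 6*(-1))² = (1*2 - 6)² = (2 - 6)² = (-4)² = 16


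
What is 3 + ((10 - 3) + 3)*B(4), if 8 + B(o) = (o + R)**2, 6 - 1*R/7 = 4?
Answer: 3163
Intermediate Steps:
R = 14 (R = 42 - 7*4 = 42 - 28 = 14)
B(o) = -8 + (14 + o)**2 (B(o) = -8 + (o + 14)**2 = -8 + (14 + o)**2)
3 + ((10 - 3) + 3)*B(4) = 3 + ((10 - 3) + 3)*(-8 + (14 + 4)**2) = 3 + (7 + 3)*(-8 + 18**2) = 3 + 10*(-8 + 324) = 3 + 10*316 = 3 + 3160 = 3163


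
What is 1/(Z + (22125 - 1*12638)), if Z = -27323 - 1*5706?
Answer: -1/23542 ≈ -4.2477e-5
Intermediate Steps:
Z = -33029 (Z = -27323 - 5706 = -33029)
1/(Z + (22125 - 1*12638)) = 1/(-33029 + (22125 - 1*12638)) = 1/(-33029 + (22125 - 12638)) = 1/(-33029 + 9487) = 1/(-23542) = -1/23542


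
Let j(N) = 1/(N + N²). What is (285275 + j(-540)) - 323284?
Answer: -11062899539/291060 ≈ -38009.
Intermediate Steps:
(285275 + j(-540)) - 323284 = (285275 + 1/((-540)*(1 - 540))) - 323284 = (285275 - 1/540/(-539)) - 323284 = (285275 - 1/540*(-1/539)) - 323284 = (285275 + 1/291060) - 323284 = 83032141501/291060 - 323284 = -11062899539/291060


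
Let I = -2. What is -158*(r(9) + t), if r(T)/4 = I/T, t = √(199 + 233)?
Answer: 1264/9 - 1896*√3 ≈ -3143.5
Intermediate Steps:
t = 12*√3 (t = √432 = 12*√3 ≈ 20.785)
r(T) = -8/T (r(T) = 4*(-2/T) = -8/T)
-158*(r(9) + t) = -158*(-8/9 + 12*√3) = 1264/9 - 1896*√3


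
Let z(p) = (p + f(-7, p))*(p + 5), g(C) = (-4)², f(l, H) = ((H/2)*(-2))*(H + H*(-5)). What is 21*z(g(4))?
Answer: 458640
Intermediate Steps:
f(l, H) = 4*H² (f(l, H) = ((H*(½))*(-2))*(H - 5*H) = ((H/2)*(-2))*(-4*H) = (-H)*(-4*H) = 4*H²)
g(C) = 16
z(p) = (5 + p)*(p + 4*p²) (z(p) = (p + 4*p²)*(p + 5) = (p + 4*p²)*(5 + p) = (5 + p)*(p + 4*p²))
21*z(g(4)) = 21*(16*(5 + 4*16² + 21*16)) = 21*(16*(5 + 4*256 + 336)) = 21*(16*(5 + 1024 + 336)) = 21*(16*1365) = 21*21840 = 458640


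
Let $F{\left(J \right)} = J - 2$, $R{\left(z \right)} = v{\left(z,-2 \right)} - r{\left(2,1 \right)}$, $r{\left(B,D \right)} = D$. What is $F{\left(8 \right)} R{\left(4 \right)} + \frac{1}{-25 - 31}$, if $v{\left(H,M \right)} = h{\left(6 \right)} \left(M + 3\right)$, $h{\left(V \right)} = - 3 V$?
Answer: $- \frac{6385}{56} \approx -114.02$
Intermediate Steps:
$v{\left(H,M \right)} = -54 - 18 M$ ($v{\left(H,M \right)} = \left(-3\right) 6 \left(M + 3\right) = - 18 \left(3 + M\right) = -54 - 18 M$)
$R{\left(z \right)} = -19$ ($R{\left(z \right)} = \left(-54 - -36\right) - 1 = \left(-54 + 36\right) - 1 = -18 - 1 = -19$)
$F{\left(J \right)} = -2 + J$ ($F{\left(J \right)} = J - 2 = -2 + J$)
$F{\left(8 \right)} R{\left(4 \right)} + \frac{1}{-25 - 31} = \left(-2 + 8\right) \left(-19\right) + \frac{1}{-25 - 31} = 6 \left(-19\right) + \frac{1}{-56} = -114 - \frac{1}{56} = - \frac{6385}{56}$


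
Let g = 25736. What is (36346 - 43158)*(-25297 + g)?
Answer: -2990468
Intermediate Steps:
(36346 - 43158)*(-25297 + g) = (36346 - 43158)*(-25297 + 25736) = -6812*439 = -2990468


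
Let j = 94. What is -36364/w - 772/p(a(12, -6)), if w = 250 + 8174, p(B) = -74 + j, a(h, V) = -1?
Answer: -451913/10530 ≈ -42.917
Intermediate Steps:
p(B) = 20 (p(B) = -74 + 94 = 20)
w = 8424
-36364/w - 772/p(a(12, -6)) = -36364/8424 - 772/20 = -36364*1/8424 - 772*1/20 = -9091/2106 - 193/5 = -451913/10530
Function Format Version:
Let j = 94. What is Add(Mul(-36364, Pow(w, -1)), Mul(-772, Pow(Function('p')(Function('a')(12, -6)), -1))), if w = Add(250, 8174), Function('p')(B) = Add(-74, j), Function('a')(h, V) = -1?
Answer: Rational(-451913, 10530) ≈ -42.917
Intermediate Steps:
Function('p')(B) = 20 (Function('p')(B) = Add(-74, 94) = 20)
w = 8424
Add(Mul(-36364, Pow(w, -1)), Mul(-772, Pow(Function('p')(Function('a')(12, -6)), -1))) = Add(Mul(-36364, Pow(8424, -1)), Mul(-772, Pow(20, -1))) = Add(Mul(-36364, Rational(1, 8424)), Mul(-772, Rational(1, 20))) = Add(Rational(-9091, 2106), Rational(-193, 5)) = Rational(-451913, 10530)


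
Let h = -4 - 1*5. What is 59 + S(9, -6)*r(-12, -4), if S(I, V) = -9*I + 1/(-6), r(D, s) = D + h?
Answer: 3527/2 ≈ 1763.5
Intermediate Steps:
h = -9 (h = -4 - 5 = -9)
r(D, s) = -9 + D (r(D, s) = D - 9 = -9 + D)
S(I, V) = -⅙ - 9*I (S(I, V) = -9*I - ⅙ = -⅙ - 9*I)
59 + S(9, -6)*r(-12, -4) = 59 + (-⅙ - 9*9)*(-9 - 12) = 59 + (-⅙ - 81)*(-21) = 59 - 487/6*(-21) = 59 + 3409/2 = 3527/2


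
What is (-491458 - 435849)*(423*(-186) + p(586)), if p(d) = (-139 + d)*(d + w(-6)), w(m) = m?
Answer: -167454952674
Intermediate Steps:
p(d) = (-139 + d)*(-6 + d) (p(d) = (-139 + d)*(d - 6) = (-139 + d)*(-6 + d))
(-491458 - 435849)*(423*(-186) + p(586)) = (-491458 - 435849)*(423*(-186) + (834 + 586² - 145*586)) = -927307*(-78678 + (834 + 343396 - 84970)) = -927307*(-78678 + 259260) = -927307*180582 = -167454952674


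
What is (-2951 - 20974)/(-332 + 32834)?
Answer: -7975/10834 ≈ -0.73611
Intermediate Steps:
(-2951 - 20974)/(-332 + 32834) = -23925/32502 = -23925*1/32502 = -7975/10834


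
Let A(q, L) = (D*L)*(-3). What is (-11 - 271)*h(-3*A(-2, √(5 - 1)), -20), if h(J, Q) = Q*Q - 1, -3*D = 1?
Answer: -112518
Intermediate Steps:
D = -⅓ (D = -⅓*1 = -⅓ ≈ -0.33333)
A(q, L) = L (A(q, L) = -L/3*(-3) = L)
h(J, Q) = -1 + Q² (h(J, Q) = Q² - 1 = -1 + Q²)
(-11 - 271)*h(-3*A(-2, √(5 - 1)), -20) = (-11 - 271)*(-1 + (-20)²) = -282*(-1 + 400) = -282*399 = -112518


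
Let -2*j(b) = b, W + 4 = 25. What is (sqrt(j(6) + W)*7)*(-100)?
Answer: -2100*sqrt(2) ≈ -2969.8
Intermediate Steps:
W = 21 (W = -4 + 25 = 21)
j(b) = -b/2
(sqrt(j(6) + W)*7)*(-100) = (sqrt(-1/2*6 + 21)*7)*(-100) = (sqrt(-3 + 21)*7)*(-100) = (sqrt(18)*7)*(-100) = ((3*sqrt(2))*7)*(-100) = (21*sqrt(2))*(-100) = -2100*sqrt(2)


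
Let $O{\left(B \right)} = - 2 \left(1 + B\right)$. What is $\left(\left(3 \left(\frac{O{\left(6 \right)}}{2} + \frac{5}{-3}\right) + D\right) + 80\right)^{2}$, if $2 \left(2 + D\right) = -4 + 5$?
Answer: $\frac{11025}{4} \approx 2756.3$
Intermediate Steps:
$D = - \frac{3}{2}$ ($D = -2 + \frac{-4 + 5}{2} = -2 + \frac{1}{2} \cdot 1 = -2 + \frac{1}{2} = - \frac{3}{2} \approx -1.5$)
$O{\left(B \right)} = -2 - 2 B$
$\left(\left(3 \left(\frac{O{\left(6 \right)}}{2} + \frac{5}{-3}\right) + D\right) + 80\right)^{2} = \left(\left(3 \left(\frac{-2 - 12}{2} + \frac{5}{-3}\right) - \frac{3}{2}\right) + 80\right)^{2} = \left(\left(3 \left(\left(-2 - 12\right) \frac{1}{2} + 5 \left(- \frac{1}{3}\right)\right) - \frac{3}{2}\right) + 80\right)^{2} = \left(\left(3 \left(\left(-14\right) \frac{1}{2} - \frac{5}{3}\right) - \frac{3}{2}\right) + 80\right)^{2} = \left(\left(3 \left(-7 - \frac{5}{3}\right) - \frac{3}{2}\right) + 80\right)^{2} = \left(\left(3 \left(- \frac{26}{3}\right) - \frac{3}{2}\right) + 80\right)^{2} = \left(\left(-26 - \frac{3}{2}\right) + 80\right)^{2} = \left(- \frac{55}{2} + 80\right)^{2} = \left(\frac{105}{2}\right)^{2} = \frac{11025}{4}$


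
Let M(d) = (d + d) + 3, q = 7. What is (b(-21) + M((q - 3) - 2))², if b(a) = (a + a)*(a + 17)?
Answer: 30625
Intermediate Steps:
M(d) = 3 + 2*d (M(d) = 2*d + 3 = 3 + 2*d)
b(a) = 2*a*(17 + a) (b(a) = (2*a)*(17 + a) = 2*a*(17 + a))
(b(-21) + M((q - 3) - 2))² = (2*(-21)*(17 - 21) + (3 + 2*((7 - 3) - 2)))² = (2*(-21)*(-4) + (3 + 2*(4 - 2)))² = (168 + (3 + 2*2))² = (168 + (3 + 4))² = (168 + 7)² = 175² = 30625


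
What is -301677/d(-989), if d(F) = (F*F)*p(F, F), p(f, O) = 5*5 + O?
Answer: 301677/942908644 ≈ 0.00031994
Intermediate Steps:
p(f, O) = 25 + O
d(F) = F**2*(25 + F) (d(F) = (F*F)*(25 + F) = F**2*(25 + F))
-301677/d(-989) = -301677*1/(978121*(25 - 989)) = -301677/(978121*(-964)) = -301677/(-942908644) = -301677*(-1/942908644) = 301677/942908644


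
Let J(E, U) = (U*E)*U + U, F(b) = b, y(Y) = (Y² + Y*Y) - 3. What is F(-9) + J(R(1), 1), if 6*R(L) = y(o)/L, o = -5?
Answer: -⅙ ≈ -0.16667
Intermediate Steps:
y(Y) = -3 + 2*Y² (y(Y) = (Y² + Y²) - 3 = 2*Y² - 3 = -3 + 2*Y²)
R(L) = 47/(6*L) (R(L) = ((-3 + 2*(-5)²)/L)/6 = ((-3 + 2*25)/L)/6 = ((-3 + 50)/L)/6 = (47/L)/6 = 47/(6*L))
J(E, U) = U + E*U² (J(E, U) = (E*U)*U + U = E*U² + U = U + E*U²)
F(-9) + J(R(1), 1) = -9 + 1*(1 + ((47/6)/1)*1) = -9 + 1*(1 + ((47/6)*1)*1) = -9 + 1*(1 + (47/6)*1) = -9 + 1*(1 + 47/6) = -9 + 1*(53/6) = -9 + 53/6 = -⅙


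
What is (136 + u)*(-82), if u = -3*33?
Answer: -3034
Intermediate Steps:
u = -99
(136 + u)*(-82) = (136 - 99)*(-82) = 37*(-82) = -3034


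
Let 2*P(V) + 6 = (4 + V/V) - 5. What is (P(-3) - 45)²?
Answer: 2304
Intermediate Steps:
P(V) = -3 (P(V) = -3 + ((4 + V/V) - 5)/2 = -3 + ((4 + 1) - 5)/2 = -3 + (5 - 5)/2 = -3 + (½)*0 = -3 + 0 = -3)
(P(-3) - 45)² = (-3 - 45)² = (-48)² = 2304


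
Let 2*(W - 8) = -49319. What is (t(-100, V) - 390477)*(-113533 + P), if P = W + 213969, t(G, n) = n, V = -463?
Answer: -29627192430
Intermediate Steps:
W = -49303/2 (W = 8 + (½)*(-49319) = 8 - 49319/2 = -49303/2 ≈ -24652.)
P = 378635/2 (P = -49303/2 + 213969 = 378635/2 ≈ 1.8932e+5)
(t(-100, V) - 390477)*(-113533 + P) = (-463 - 390477)*(-113533 + 378635/2) = -390940*151569/2 = -29627192430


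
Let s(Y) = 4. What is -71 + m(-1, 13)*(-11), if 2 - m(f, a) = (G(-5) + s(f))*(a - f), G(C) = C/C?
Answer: 677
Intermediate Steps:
G(C) = 1
m(f, a) = 2 - 5*a + 5*f (m(f, a) = 2 - (1 + 4)*(a - f) = 2 - 5*(a - f) = 2 - (-5*f + 5*a) = 2 + (-5*a + 5*f) = 2 - 5*a + 5*f)
-71 + m(-1, 13)*(-11) = -71 + (2 - 5*13 + 5*(-1))*(-11) = -71 + (2 - 65 - 5)*(-11) = -71 - 68*(-11) = -71 + 748 = 677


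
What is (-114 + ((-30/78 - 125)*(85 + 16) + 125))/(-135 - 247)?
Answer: 164487/4966 ≈ 33.123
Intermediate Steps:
(-114 + ((-30/78 - 125)*(85 + 16) + 125))/(-135 - 247) = (-114 + ((-30*1/78 - 125)*101 + 125))/(-382) = (-114 + ((-5/13 - 125)*101 + 125))*(-1/382) = (-114 + (-1630/13*101 + 125))*(-1/382) = (-114 + (-164630/13 + 125))*(-1/382) = (-114 - 163005/13)*(-1/382) = -164487/13*(-1/382) = 164487/4966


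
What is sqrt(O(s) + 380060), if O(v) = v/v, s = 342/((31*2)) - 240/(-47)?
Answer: 33*sqrt(349) ≈ 616.49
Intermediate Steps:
s = 15477/1457 (s = 342/62 - 240*(-1/47) = 342*(1/62) + 240/47 = 171/31 + 240/47 = 15477/1457 ≈ 10.623)
O(v) = 1
sqrt(O(s) + 380060) = sqrt(1 + 380060) = sqrt(380061) = 33*sqrt(349)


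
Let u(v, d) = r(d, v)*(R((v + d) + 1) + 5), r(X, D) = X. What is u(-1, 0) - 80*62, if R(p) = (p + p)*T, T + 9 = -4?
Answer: -4960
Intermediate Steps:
T = -13 (T = -9 - 4 = -13)
R(p) = -26*p (R(p) = (p + p)*(-13) = (2*p)*(-13) = -26*p)
u(v, d) = d*(-21 - 26*d - 26*v) (u(v, d) = d*(-26*((v + d) + 1) + 5) = d*(-26*((d + v) + 1) + 5) = d*(-26*(1 + d + v) + 5) = d*((-26 - 26*d - 26*v) + 5) = d*(-21 - 26*d - 26*v))
u(-1, 0) - 80*62 = -1*0*(21 + 26*0 + 26*(-1)) - 80*62 = -1*0*(21 + 0 - 26) - 4960 = -1*0*(-5) - 4960 = 0 - 4960 = -4960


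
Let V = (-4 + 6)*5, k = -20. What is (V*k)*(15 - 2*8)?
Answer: 200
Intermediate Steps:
V = 10 (V = 2*5 = 10)
(V*k)*(15 - 2*8) = (10*(-20))*(15 - 2*8) = -200*(15 - 1*16) = -200*(15 - 16) = -200*(-1) = 200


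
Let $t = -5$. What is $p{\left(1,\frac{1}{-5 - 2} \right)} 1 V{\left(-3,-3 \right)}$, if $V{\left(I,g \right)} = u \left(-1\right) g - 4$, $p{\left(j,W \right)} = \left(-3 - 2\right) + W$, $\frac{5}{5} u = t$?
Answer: $\frac{684}{7} \approx 97.714$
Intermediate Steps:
$u = -5$
$p{\left(j,W \right)} = -5 + W$
$V{\left(I,g \right)} = -4 + 5 g$ ($V{\left(I,g \right)} = \left(-5\right) \left(-1\right) g - 4 = 5 g - 4 = -4 + 5 g$)
$p{\left(1,\frac{1}{-5 - 2} \right)} 1 V{\left(-3,-3 \right)} = \left(-5 + \frac{1}{-5 - 2}\right) 1 \left(-4 + 5 \left(-3\right)\right) = \left(-5 + \frac{1}{-7}\right) 1 \left(-4 - 15\right) = \left(-5 - \frac{1}{7}\right) 1 \left(-19\right) = \left(- \frac{36}{7}\right) 1 \left(-19\right) = \left(- \frac{36}{7}\right) \left(-19\right) = \frac{684}{7}$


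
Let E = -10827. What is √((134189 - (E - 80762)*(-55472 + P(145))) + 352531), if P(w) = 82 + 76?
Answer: 3*I*√562851914 ≈ 71174.0*I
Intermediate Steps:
P(w) = 158
√((134189 - (E - 80762)*(-55472 + P(145))) + 352531) = √((134189 - (-10827 - 80762)*(-55472 + 158)) + 352531) = √((134189 - (-91589)*(-55314)) + 352531) = √((134189 - 1*5066153946) + 352531) = √((134189 - 5066153946) + 352531) = √(-5066019757 + 352531) = √(-5065667226) = 3*I*√562851914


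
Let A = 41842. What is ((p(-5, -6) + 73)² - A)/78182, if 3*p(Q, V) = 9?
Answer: -18033/39091 ≈ -0.46131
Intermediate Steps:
p(Q, V) = 3 (p(Q, V) = (⅓)*9 = 3)
((p(-5, -6) + 73)² - A)/78182 = ((3 + 73)² - 1*41842)/78182 = (76² - 41842)*(1/78182) = (5776 - 41842)*(1/78182) = -36066*1/78182 = -18033/39091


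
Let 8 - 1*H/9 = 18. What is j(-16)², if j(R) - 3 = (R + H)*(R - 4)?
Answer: 4507129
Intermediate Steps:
H = -90 (H = 72 - 9*18 = 72 - 162 = -90)
j(R) = 3 + (-90 + R)*(-4 + R) (j(R) = 3 + (R - 90)*(R - 4) = 3 + (-90 + R)*(-4 + R))
j(-16)² = (363 + (-16)² - 94*(-16))² = (363 + 256 + 1504)² = 2123² = 4507129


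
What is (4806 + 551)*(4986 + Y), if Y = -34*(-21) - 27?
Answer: 30390261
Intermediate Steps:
Y = 687 (Y = 714 - 27 = 687)
(4806 + 551)*(4986 + Y) = (4806 + 551)*(4986 + 687) = 5357*5673 = 30390261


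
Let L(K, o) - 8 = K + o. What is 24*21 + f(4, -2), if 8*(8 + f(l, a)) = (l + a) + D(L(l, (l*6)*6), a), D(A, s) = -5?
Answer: 3965/8 ≈ 495.63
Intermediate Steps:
L(K, o) = 8 + K + o (L(K, o) = 8 + (K + o) = 8 + K + o)
f(l, a) = -69/8 + a/8 + l/8 (f(l, a) = -8 + ((l + a) - 5)/8 = -8 + ((a + l) - 5)/8 = -8 + (-5 + a + l)/8 = -8 + (-5/8 + a/8 + l/8) = -69/8 + a/8 + l/8)
24*21 + f(4, -2) = 24*21 + (-69/8 + (1/8)*(-2) + (1/8)*4) = 504 + (-69/8 - 1/4 + 1/2) = 504 - 67/8 = 3965/8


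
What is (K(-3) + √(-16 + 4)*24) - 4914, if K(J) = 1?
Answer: -4913 + 48*I*√3 ≈ -4913.0 + 83.138*I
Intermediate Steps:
(K(-3) + √(-16 + 4)*24) - 4914 = (1 + √(-16 + 4)*24) - 4914 = (1 + √(-12)*24) - 4914 = (1 + (2*I*√3)*24) - 4914 = (1 + 48*I*√3) - 4914 = -4913 + 48*I*√3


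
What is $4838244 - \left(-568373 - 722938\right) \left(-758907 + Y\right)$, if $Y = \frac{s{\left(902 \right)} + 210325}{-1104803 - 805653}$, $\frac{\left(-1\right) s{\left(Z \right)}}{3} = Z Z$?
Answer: $- \frac{1872206017652819391}{1910456} \approx -9.7998 \cdot 10^{11}$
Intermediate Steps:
$s{\left(Z \right)} = - 3 Z^{2}$ ($s{\left(Z \right)} = - 3 Z Z = - 3 Z^{2}$)
$Y = \frac{2230487}{1910456}$ ($Y = \frac{- 3 \cdot 902^{2} + 210325}{-1104803 - 805653} = \frac{\left(-3\right) 813604 + 210325}{-1910456} = \left(-2440812 + 210325\right) \left(- \frac{1}{1910456}\right) = \left(-2230487\right) \left(- \frac{1}{1910456}\right) = \frac{2230487}{1910456} \approx 1.1675$)
$4838244 - \left(-568373 - 722938\right) \left(-758907 + Y\right) = 4838244 - \left(-568373 - 722938\right) \left(-758907 + \frac{2230487}{1910456}\right) = 4838244 - \left(-1291311\right) \left(- \frac{1449856201105}{1910456}\right) = 4838244 - \frac{1872215260905098655}{1910456} = - \frac{1872206017652819391}{1910456}$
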